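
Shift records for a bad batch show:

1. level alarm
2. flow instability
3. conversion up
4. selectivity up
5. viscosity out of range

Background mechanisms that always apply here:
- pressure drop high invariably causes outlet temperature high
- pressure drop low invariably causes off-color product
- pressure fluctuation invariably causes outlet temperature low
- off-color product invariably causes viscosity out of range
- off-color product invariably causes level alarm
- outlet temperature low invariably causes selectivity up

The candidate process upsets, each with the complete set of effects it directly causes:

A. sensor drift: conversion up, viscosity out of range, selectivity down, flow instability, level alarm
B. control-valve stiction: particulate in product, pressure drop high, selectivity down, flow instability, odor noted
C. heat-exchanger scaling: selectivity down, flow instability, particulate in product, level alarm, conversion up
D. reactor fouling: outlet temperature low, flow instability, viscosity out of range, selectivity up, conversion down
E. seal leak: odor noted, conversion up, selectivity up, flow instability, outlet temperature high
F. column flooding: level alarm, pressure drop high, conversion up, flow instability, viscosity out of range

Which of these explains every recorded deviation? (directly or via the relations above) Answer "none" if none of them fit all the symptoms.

Per-candidate check:
(A) sensor drift — level alarm yes; flow instability yes; conversion up yes; selectivity up NO; viscosity out of range yes
(B) control-valve stiction — level alarm NO; flow instability yes; conversion up NO; selectivity up NO; viscosity out of range NO
(C) heat-exchanger scaling — level alarm yes; flow instability yes; conversion up yes; selectivity up NO; viscosity out of range NO
(D) reactor fouling — fails on level alarm, conversion up (predicts conversion down, not conversion up)
(E) seal leak — level alarm NO; flow instability yes; conversion up yes; selectivity up yes; viscosity out of range NO
(F) column flooding — level alarm yes; flow instability yes; conversion up yes; selectivity up NO; viscosity out of range yes
No candidate is consistent with all observations.

none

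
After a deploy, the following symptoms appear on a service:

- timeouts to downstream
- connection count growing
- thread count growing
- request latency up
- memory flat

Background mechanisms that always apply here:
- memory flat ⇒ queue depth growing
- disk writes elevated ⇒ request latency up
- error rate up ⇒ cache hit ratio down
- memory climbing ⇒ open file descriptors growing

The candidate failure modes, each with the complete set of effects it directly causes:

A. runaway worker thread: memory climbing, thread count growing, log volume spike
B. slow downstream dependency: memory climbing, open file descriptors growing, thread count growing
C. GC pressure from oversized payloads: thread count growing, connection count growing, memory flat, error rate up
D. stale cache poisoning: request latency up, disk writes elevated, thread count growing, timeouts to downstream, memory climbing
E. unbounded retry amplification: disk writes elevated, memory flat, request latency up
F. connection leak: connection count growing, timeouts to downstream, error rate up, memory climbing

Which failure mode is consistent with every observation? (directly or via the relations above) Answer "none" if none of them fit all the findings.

Testing each hypothesis:
(A) runaway worker thread — fails on timeouts to downstream, connection count growing, request latency up, memory flat (predicts memory climbing, not memory flat)
(B) slow downstream dependency — timeouts to downstream ✗; connection count growing ✗; thread count growing ✓; request latency up ✗; memory flat ✗
(C) GC pressure from oversized payloads — does not account for timeouts to downstream, request latency up
(D) stale cache poisoning — timeouts to downstream ✓; connection count growing ✗; thread count growing ✓; request latency up ✓; memory flat ✗
(E) unbounded retry amplification — timeouts to downstream ✗; connection count growing ✗; thread count growing ✗; request latency up ✓; memory flat ✓
(F) connection leak — timeouts to downstream ✓; connection count growing ✓; thread count growing ✗; request latency up ✗; memory flat ✗
No candidate is consistent with all observations.

none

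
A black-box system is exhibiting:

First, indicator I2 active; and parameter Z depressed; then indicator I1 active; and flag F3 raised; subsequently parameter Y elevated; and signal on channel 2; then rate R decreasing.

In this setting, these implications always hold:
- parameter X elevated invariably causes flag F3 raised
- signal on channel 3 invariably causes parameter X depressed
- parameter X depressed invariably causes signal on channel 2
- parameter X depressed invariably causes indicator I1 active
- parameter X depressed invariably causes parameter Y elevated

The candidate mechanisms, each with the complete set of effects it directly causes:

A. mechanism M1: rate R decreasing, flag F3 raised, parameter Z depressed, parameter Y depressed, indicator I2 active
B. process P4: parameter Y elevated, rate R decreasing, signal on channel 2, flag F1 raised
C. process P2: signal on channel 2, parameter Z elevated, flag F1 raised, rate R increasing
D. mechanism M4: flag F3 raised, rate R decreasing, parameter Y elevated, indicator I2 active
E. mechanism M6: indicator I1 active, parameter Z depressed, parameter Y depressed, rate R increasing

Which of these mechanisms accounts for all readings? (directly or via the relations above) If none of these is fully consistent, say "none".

none

Checking each candidate against the observations:
(A) mechanism M1 — fails on indicator I1 active, parameter Y elevated, signal on channel 2 (predicts parameter Y depressed, not parameter Y elevated)
(B) process P4 — does not account for indicator I2 active, parameter Z depressed, indicator I1 active, flag F3 raised
(C) process P2 — fails on indicator I2 active, parameter Z depressed, indicator I1 active, flag F3 raised, parameter Y elevated, rate R decreasing (predicts parameter Z elevated, not parameter Z depressed; predicts rate R increasing, not rate R decreasing)
(D) mechanism M4 — does not account for parameter Z depressed, indicator I1 active, signal on channel 2
(E) mechanism M6 — indicator I2 active ✗; parameter Z depressed ✓; indicator I1 active ✓; flag F3 raised ✗; parameter Y elevated ✗; signal on channel 2 ✗; rate R decreasing ✗
Every candidate fails on at least one observation.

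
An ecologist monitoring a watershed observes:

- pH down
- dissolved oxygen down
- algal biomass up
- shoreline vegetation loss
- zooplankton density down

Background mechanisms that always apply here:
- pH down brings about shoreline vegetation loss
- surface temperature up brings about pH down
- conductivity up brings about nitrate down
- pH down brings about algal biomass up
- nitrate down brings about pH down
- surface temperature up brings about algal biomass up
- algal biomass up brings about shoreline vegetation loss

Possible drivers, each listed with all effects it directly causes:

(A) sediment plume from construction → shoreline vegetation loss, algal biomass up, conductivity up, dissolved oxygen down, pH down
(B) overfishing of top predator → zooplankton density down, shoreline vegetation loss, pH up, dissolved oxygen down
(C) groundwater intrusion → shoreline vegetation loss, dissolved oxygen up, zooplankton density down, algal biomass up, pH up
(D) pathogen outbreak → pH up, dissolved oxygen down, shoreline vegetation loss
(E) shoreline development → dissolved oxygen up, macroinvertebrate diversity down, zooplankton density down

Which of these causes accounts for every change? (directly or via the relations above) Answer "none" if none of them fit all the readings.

Per-candidate check:
(A) sediment plume from construction — pH down match; dissolved oxygen down match; algal biomass up match; shoreline vegetation loss match; zooplankton density down miss
(B) overfishing of top predator — pH down miss; dissolved oxygen down match; algal biomass up miss; shoreline vegetation loss match; zooplankton density down match
(C) groundwater intrusion — pH down miss; dissolved oxygen down miss; algal biomass up match; shoreline vegetation loss match; zooplankton density down match
(D) pathogen outbreak — fails on pH down, algal biomass up, zooplankton density down (predicts pH up, not pH down)
(E) shoreline development — fails on pH down, dissolved oxygen down, algal biomass up, shoreline vegetation loss (predicts dissolved oxygen up, not dissolved oxygen down)
No candidate is consistent with all observations.

none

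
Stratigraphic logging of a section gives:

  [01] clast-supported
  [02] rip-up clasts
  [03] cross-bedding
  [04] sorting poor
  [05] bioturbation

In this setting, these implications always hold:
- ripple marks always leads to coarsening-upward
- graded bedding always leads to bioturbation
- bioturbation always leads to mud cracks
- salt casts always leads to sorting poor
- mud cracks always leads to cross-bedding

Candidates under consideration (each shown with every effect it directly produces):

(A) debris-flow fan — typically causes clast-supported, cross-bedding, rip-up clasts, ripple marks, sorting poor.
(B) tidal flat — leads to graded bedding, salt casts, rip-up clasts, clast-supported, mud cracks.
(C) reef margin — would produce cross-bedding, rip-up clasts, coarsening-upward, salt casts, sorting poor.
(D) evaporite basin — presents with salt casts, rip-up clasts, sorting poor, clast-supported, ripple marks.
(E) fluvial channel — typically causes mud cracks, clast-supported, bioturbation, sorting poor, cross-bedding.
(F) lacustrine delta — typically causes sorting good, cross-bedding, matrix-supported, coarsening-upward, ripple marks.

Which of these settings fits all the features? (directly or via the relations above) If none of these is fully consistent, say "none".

B

Testing each hypothesis:
(A) debris-flow fan — does not account for bioturbation
(B) tidal flat — accounts for every observation (cross-bedding via mud cracks → cross-bedding)
(C) reef margin — clast-supported NO; rip-up clasts yes; cross-bedding yes; sorting poor yes; bioturbation NO
(D) evaporite basin — clast-supported yes; rip-up clasts yes; cross-bedding NO; sorting poor yes; bioturbation NO
(E) fluvial channel — does not account for rip-up clasts
(F) lacustrine delta — fails on clast-supported, rip-up clasts, sorting poor, bioturbation (predicts matrix-supported, not clast-supported; predicts sorting good, not sorting poor)
(B) alone accounts for all the evidence.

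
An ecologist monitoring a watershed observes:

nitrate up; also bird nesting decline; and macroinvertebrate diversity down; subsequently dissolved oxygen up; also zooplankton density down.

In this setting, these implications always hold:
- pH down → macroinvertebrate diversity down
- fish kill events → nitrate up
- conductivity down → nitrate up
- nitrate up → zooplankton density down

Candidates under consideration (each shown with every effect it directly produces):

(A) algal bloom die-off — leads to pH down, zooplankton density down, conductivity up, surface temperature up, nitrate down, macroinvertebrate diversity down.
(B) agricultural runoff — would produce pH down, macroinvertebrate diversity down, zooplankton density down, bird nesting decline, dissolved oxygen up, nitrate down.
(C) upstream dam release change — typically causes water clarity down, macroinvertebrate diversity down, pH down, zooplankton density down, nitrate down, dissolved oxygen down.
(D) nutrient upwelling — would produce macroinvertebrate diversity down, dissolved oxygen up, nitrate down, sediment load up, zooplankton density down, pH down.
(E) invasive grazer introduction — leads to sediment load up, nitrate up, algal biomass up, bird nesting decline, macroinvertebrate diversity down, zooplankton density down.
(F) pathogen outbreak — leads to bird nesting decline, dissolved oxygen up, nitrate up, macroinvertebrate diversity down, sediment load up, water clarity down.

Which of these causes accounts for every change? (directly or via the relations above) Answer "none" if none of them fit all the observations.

Testing each hypothesis:
(A) algal bloom die-off — fails on nitrate up, bird nesting decline, dissolved oxygen up (predicts nitrate down, not nitrate up)
(B) agricultural runoff — nitrate up NO; bird nesting decline yes; macroinvertebrate diversity down yes; dissolved oxygen up yes; zooplankton density down yes
(C) upstream dam release change — nitrate up NO; bird nesting decline NO; macroinvertebrate diversity down yes; dissolved oxygen up NO; zooplankton density down yes
(D) nutrient upwelling — nitrate up NO; bird nesting decline NO; macroinvertebrate diversity down yes; dissolved oxygen up yes; zooplankton density down yes
(E) invasive grazer introduction — nitrate up yes; bird nesting decline yes; macroinvertebrate diversity down yes; dissolved oxygen up NO; zooplankton density down yes
(F) pathogen outbreak — nitrate up yes; bird nesting decline yes; macroinvertebrate diversity down yes; dissolved oxygen up yes; zooplankton density down yes (by nitrate up → zooplankton density down)
(F) alone accounts for all the evidence.

F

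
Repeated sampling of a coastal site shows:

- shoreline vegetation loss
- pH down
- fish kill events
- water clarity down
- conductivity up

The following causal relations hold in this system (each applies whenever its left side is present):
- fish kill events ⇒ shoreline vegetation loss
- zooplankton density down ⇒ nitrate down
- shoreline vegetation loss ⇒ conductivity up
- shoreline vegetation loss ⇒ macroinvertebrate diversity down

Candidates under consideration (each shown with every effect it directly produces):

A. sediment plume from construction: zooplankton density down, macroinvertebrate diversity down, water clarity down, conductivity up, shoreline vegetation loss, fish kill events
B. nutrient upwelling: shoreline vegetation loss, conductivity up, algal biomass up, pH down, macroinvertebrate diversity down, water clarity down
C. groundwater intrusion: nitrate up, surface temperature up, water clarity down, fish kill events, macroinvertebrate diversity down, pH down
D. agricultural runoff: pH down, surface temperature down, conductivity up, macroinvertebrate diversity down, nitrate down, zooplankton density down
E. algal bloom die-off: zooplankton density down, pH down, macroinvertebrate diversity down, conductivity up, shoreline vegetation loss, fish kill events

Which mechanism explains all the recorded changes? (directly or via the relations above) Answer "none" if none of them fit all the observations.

Testing each hypothesis:
(A) sediment plume from construction — does not account for pH down
(B) nutrient upwelling — does not account for fish kill events
(C) groundwater intrusion — accounts for every observation (shoreline vegetation loss by fish kill events → shoreline vegetation loss)
(D) agricultural runoff — shoreline vegetation loss miss; pH down match; fish kill events miss; water clarity down miss; conductivity up match
(E) algal bloom die-off — shoreline vegetation loss match; pH down match; fish kill events match; water clarity down miss; conductivity up match
Only (C) is consistent with every observation.

C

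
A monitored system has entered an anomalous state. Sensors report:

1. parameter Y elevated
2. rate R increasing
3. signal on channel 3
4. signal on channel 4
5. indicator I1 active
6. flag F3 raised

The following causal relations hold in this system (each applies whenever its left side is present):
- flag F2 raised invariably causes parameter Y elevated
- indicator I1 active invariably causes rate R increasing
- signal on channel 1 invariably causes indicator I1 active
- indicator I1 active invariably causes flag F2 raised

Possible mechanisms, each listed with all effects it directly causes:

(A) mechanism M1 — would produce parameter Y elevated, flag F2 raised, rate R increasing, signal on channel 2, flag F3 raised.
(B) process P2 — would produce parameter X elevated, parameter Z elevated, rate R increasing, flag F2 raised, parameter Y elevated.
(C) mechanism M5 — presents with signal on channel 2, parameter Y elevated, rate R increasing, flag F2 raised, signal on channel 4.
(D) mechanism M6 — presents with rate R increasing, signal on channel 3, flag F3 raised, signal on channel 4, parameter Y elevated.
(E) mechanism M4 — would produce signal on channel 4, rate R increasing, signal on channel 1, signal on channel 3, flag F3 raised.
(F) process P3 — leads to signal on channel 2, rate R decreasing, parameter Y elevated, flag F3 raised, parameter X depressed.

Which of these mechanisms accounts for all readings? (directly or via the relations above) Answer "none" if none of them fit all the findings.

E

For each candidate, compare predicted effects to what was observed:
(A) mechanism M1 — parameter Y elevated match; rate R increasing match; signal on channel 3 miss; signal on channel 4 miss; indicator I1 active miss; flag F3 raised match
(B) process P2 — does not account for signal on channel 3, signal on channel 4, indicator I1 active, flag F3 raised
(C) mechanism M5 — parameter Y elevated match; rate R increasing match; signal on channel 3 miss; signal on channel 4 match; indicator I1 active miss; flag F3 raised miss
(D) mechanism M6 — does not account for indicator I1 active
(E) mechanism M4 — accounts for every observation (parameter Y elevated via signal on channel 1 → indicator I1 active → flag F2 raised → parameter Y elevated)
(F) process P3 — parameter Y elevated match; rate R increasing miss; signal on channel 3 miss; signal on channel 4 miss; indicator I1 active miss; flag F3 raised match
Only (E) is consistent with every observation.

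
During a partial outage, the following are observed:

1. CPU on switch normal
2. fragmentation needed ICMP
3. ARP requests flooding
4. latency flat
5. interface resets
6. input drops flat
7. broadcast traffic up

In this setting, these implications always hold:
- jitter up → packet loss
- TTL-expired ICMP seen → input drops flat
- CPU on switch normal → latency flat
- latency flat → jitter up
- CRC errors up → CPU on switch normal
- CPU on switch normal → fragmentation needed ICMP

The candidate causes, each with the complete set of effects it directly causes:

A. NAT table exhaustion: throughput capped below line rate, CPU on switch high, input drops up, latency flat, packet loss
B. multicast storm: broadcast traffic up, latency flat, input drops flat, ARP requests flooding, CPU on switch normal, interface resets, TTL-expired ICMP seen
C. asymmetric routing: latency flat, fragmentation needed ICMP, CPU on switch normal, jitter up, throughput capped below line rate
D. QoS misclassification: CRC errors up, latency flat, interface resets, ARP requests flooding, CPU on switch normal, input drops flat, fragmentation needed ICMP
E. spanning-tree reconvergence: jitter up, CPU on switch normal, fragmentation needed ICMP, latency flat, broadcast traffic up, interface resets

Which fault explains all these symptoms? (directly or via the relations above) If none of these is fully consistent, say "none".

Per-candidate check:
(A) NAT table exhaustion — fails on CPU on switch normal, fragmentation needed ICMP, ARP requests flooding, interface resets, input drops flat, broadcast traffic up (predicts CPU on switch high, not CPU on switch normal; predicts input drops up, not input drops flat)
(B) multicast storm — accounts for every observation (fragmentation needed ICMP by CPU on switch normal → fragmentation needed ICMP)
(C) asymmetric routing — CPU on switch normal +; fragmentation needed ICMP +; ARP requests flooding -; latency flat +; interface resets -; input drops flat -; broadcast traffic up -
(D) QoS misclassification — does not account for broadcast traffic up
(E) spanning-tree reconvergence — CPU on switch normal +; fragmentation needed ICMP +; ARP requests flooding -; latency flat +; interface resets +; input drops flat -; broadcast traffic up +
Only (B) is consistent with every observation.

B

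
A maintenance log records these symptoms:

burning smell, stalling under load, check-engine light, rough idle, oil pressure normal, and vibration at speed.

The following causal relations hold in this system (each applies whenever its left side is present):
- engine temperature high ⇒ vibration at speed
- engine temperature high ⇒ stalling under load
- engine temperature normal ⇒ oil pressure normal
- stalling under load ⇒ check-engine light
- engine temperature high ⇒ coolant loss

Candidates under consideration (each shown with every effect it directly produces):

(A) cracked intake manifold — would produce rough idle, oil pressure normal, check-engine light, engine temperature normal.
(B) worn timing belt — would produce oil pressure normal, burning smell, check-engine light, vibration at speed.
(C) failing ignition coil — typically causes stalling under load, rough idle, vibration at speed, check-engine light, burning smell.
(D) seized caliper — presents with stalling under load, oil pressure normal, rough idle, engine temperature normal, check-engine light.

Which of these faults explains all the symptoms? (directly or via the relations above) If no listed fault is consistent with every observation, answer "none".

For each candidate, compare predicted effects to what was observed:
(A) cracked intake manifold — burning smell NO; stalling under load NO; check-engine light yes; rough idle yes; oil pressure normal yes; vibration at speed NO
(B) worn timing belt — burning smell yes; stalling under load NO; check-engine light yes; rough idle NO; oil pressure normal yes; vibration at speed yes
(C) failing ignition coil — burning smell yes; stalling under load yes; check-engine light yes; rough idle yes; oil pressure normal NO; vibration at speed yes
(D) seized caliper — burning smell NO; stalling under load yes; check-engine light yes; rough idle yes; oil pressure normal yes; vibration at speed NO
None of the listed candidates fits everything.

none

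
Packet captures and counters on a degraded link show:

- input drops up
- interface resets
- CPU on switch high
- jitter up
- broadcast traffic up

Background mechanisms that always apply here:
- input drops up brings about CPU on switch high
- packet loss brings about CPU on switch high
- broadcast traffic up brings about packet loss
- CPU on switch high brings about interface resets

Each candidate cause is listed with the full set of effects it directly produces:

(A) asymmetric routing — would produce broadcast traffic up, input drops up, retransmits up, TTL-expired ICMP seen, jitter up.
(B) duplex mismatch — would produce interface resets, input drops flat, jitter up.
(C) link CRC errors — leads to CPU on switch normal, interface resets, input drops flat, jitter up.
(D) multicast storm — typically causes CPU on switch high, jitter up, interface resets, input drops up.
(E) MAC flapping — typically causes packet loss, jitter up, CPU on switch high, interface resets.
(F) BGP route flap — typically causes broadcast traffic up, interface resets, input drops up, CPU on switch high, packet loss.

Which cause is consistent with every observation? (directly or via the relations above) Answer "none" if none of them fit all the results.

A

Per-candidate check:
(A) asymmetric routing — accounts for every observation (interface resets through input drops up → CPU on switch high → interface resets)
(B) duplex mismatch — input drops up ✗; interface resets ✓; CPU on switch high ✗; jitter up ✓; broadcast traffic up ✗
(C) link CRC errors — input drops up ✗; interface resets ✓; CPU on switch high ✗; jitter up ✓; broadcast traffic up ✗
(D) multicast storm — input drops up ✓; interface resets ✓; CPU on switch high ✓; jitter up ✓; broadcast traffic up ✗
(E) MAC flapping — does not account for input drops up, broadcast traffic up
(F) BGP route flap — input drops up ✓; interface resets ✓; CPU on switch high ✓; jitter up ✗; broadcast traffic up ✓
Only (A) is consistent with every observation.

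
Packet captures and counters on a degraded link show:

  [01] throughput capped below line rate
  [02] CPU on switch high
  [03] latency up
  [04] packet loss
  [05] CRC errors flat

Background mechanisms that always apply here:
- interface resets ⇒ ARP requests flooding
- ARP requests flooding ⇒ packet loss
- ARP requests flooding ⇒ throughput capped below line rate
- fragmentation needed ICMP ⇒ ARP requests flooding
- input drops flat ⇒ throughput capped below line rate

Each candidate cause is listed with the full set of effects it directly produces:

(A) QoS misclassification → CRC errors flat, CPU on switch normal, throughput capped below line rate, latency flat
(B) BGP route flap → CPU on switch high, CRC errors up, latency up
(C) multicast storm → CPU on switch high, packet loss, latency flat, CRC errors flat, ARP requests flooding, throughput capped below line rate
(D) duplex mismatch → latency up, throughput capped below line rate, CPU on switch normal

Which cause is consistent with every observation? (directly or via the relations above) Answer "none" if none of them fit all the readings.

Per-candidate check:
(A) QoS misclassification — throughput capped below line rate ✓; CPU on switch high ✗; latency up ✗; packet loss ✗; CRC errors flat ✓
(B) BGP route flap — fails on throughput capped below line rate, packet loss, CRC errors flat (predicts CRC errors up, not CRC errors flat)
(C) multicast storm — fails on latency up (predicts latency flat, not latency up)
(D) duplex mismatch — throughput capped below line rate ✓; CPU on switch high ✗; latency up ✓; packet loss ✗; CRC errors flat ✗
Every candidate fails on at least one observation.

none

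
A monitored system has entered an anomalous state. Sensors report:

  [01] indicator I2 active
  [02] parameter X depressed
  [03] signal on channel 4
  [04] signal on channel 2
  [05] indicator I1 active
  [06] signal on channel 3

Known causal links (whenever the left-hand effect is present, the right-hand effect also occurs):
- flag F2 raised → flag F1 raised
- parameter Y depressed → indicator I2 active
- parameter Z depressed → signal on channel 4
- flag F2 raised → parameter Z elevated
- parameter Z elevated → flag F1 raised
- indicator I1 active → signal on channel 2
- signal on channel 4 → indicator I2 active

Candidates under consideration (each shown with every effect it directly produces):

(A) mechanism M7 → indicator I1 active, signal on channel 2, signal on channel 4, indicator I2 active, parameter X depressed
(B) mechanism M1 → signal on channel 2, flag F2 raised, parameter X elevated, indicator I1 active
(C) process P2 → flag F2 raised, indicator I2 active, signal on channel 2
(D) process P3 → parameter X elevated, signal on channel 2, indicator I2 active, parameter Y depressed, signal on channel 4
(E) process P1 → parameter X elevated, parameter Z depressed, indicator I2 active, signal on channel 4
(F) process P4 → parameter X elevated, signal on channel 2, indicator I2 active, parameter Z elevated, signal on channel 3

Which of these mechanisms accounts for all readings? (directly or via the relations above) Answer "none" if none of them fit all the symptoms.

none

Testing each hypothesis:
(A) mechanism M7 — indicator I2 active match; parameter X depressed match; signal on channel 4 match; signal on channel 2 match; indicator I1 active match; signal on channel 3 miss
(B) mechanism M1 — fails on indicator I2 active, parameter X depressed, signal on channel 4, signal on channel 3 (predicts parameter X elevated, not parameter X depressed)
(C) process P2 — indicator I2 active match; parameter X depressed miss; signal on channel 4 miss; signal on channel 2 match; indicator I1 active miss; signal on channel 3 miss
(D) process P3 — indicator I2 active match; parameter X depressed miss; signal on channel 4 match; signal on channel 2 match; indicator I1 active miss; signal on channel 3 miss
(E) process P1 — indicator I2 active match; parameter X depressed miss; signal on channel 4 match; signal on channel 2 miss; indicator I1 active miss; signal on channel 3 miss
(F) process P4 — indicator I2 active match; parameter X depressed miss; signal on channel 4 miss; signal on channel 2 match; indicator I1 active miss; signal on channel 3 match
No candidate is consistent with all observations.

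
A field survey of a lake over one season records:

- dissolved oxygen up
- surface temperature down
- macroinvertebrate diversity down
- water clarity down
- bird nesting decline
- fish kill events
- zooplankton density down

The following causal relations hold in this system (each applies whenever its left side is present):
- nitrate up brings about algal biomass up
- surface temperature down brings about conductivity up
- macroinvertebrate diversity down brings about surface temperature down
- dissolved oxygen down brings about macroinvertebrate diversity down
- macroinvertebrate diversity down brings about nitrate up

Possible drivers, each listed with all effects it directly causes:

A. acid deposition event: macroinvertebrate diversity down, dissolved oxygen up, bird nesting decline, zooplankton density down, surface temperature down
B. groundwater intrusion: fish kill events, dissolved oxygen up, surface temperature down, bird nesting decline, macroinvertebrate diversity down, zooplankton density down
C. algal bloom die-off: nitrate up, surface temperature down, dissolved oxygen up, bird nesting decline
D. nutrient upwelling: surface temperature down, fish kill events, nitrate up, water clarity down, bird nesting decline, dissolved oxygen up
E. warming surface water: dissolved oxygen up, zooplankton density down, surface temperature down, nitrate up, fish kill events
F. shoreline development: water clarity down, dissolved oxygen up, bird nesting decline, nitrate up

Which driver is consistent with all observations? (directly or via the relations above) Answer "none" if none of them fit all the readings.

none

Per-candidate check:
(A) acid deposition event — does not account for water clarity down, fish kill events
(B) groundwater intrusion — does not account for water clarity down
(C) algal bloom die-off — dissolved oxygen up ✓; surface temperature down ✓; macroinvertebrate diversity down ✗; water clarity down ✗; bird nesting decline ✓; fish kill events ✗; zooplankton density down ✗
(D) nutrient upwelling — does not account for macroinvertebrate diversity down, zooplankton density down
(E) warming surface water — does not account for macroinvertebrate diversity down, water clarity down, bird nesting decline
(F) shoreline development — does not account for surface temperature down, macroinvertebrate diversity down, fish kill events, zooplankton density down
None of the listed candidates fits everything.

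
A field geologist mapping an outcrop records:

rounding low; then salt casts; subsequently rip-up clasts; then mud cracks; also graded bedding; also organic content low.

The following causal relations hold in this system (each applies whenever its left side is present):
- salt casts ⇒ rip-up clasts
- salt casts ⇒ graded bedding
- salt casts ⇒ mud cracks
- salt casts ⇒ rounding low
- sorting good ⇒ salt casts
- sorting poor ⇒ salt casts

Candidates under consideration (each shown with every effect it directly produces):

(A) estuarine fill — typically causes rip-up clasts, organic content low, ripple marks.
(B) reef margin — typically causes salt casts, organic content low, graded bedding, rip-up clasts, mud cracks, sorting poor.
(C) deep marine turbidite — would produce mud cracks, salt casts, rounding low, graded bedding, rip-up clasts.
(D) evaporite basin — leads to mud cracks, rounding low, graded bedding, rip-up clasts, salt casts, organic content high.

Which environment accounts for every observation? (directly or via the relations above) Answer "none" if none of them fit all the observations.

Testing each hypothesis:
(A) estuarine fill — does not account for rounding low, salt casts, mud cracks, graded bedding
(B) reef margin — accounts for every observation (rounding low through salt casts → rounding low)
(C) deep marine turbidite — rounding low match; salt casts match; rip-up clasts match; mud cracks match; graded bedding match; organic content low miss
(D) evaporite basin — rounding low match; salt casts match; rip-up clasts match; mud cracks match; graded bedding match; organic content low miss
(B) alone accounts for all the evidence.

B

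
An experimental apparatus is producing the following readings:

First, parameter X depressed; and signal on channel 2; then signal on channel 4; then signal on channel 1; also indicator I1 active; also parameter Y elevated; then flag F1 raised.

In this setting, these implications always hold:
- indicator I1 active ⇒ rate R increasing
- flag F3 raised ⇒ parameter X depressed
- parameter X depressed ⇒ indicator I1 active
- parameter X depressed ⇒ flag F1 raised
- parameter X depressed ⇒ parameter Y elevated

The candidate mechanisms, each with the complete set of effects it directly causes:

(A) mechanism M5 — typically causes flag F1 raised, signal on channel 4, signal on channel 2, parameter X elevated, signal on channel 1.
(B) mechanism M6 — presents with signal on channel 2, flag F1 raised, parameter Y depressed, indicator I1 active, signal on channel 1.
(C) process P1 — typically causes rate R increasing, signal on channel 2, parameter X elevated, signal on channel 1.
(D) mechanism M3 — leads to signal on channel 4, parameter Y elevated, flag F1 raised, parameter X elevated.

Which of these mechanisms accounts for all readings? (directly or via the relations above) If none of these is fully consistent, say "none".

Checking each candidate against the observations:
(A) mechanism M5 — parameter X depressed NO; signal on channel 2 yes; signal on channel 4 yes; signal on channel 1 yes; indicator I1 active NO; parameter Y elevated NO; flag F1 raised yes
(B) mechanism M6 — fails on parameter X depressed, signal on channel 4, parameter Y elevated (predicts parameter Y depressed, not parameter Y elevated)
(C) process P1 — parameter X depressed NO; signal on channel 2 yes; signal on channel 4 NO; signal on channel 1 yes; indicator I1 active NO; parameter Y elevated NO; flag F1 raised NO
(D) mechanism M3 — parameter X depressed NO; signal on channel 2 NO; signal on channel 4 yes; signal on channel 1 NO; indicator I1 active NO; parameter Y elevated yes; flag F1 raised yes
No candidate is consistent with all observations.

none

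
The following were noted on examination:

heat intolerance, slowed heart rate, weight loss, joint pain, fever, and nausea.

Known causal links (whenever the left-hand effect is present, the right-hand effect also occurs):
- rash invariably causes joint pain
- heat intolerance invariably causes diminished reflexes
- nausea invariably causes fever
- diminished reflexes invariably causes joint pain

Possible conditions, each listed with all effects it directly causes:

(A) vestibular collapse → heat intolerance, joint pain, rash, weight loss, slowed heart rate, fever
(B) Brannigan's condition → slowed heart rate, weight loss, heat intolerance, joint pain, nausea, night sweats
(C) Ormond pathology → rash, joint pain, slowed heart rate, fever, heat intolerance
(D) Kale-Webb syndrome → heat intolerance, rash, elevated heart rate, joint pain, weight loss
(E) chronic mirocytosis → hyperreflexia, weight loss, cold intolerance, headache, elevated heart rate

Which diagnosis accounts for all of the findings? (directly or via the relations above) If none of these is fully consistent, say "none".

For each candidate, compare predicted effects to what was observed:
(A) vestibular collapse — does not account for nausea
(B) Brannigan's condition — heat intolerance match; slowed heart rate match; weight loss match; joint pain match; fever match (by nausea → fever); nausea match
(C) Ormond pathology — does not account for weight loss, nausea
(D) Kale-Webb syndrome — heat intolerance match; slowed heart rate miss; weight loss match; joint pain match; fever miss; nausea miss
(E) chronic mirocytosis — heat intolerance miss; slowed heart rate miss; weight loss match; joint pain miss; fever miss; nausea miss
(B) is the only candidate with no mismatches.

B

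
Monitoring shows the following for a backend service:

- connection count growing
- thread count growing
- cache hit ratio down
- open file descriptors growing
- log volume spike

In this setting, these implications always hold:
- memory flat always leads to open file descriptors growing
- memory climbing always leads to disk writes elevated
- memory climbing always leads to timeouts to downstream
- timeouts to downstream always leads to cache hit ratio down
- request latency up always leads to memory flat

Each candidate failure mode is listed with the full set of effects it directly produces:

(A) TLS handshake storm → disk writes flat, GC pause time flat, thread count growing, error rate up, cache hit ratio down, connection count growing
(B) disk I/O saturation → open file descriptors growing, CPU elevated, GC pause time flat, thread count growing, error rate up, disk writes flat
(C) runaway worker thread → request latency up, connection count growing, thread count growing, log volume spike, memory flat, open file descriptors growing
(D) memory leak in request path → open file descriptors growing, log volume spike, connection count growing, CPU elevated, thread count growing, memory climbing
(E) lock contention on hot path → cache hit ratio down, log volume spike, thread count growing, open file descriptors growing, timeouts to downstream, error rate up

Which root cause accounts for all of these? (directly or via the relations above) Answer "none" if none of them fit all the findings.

Checking each candidate against the observations:
(A) TLS handshake storm — connection count growing +; thread count growing +; cache hit ratio down +; open file descriptors growing -; log volume spike -
(B) disk I/O saturation — does not account for connection count growing, cache hit ratio down, log volume spike
(C) runaway worker thread — does not account for cache hit ratio down
(D) memory leak in request path — accounts for every observation (cache hit ratio down via memory climbing → timeouts to downstream → cache hit ratio down)
(E) lock contention on hot path — does not account for connection count growing
Only (D) is consistent with every observation.

D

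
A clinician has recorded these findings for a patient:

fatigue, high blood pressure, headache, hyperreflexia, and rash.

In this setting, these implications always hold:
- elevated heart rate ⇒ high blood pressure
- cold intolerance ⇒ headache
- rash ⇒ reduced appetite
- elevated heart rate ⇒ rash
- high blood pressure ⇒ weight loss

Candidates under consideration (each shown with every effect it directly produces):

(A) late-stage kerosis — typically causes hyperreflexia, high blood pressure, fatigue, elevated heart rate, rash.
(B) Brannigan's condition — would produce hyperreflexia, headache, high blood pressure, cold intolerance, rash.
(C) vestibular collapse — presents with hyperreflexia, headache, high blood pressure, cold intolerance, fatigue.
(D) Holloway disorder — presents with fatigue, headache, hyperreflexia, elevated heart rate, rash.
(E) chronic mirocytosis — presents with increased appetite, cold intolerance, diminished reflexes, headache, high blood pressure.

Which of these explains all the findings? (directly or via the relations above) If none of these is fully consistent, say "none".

For each candidate, compare predicted effects to what was observed:
(A) late-stage kerosis — fatigue +; high blood pressure +; headache -; hyperreflexia +; rash +
(B) Brannigan's condition — fatigue -; high blood pressure +; headache +; hyperreflexia +; rash +
(C) vestibular collapse — does not account for rash
(D) Holloway disorder — fatigue +; high blood pressure + (by elevated heart rate → high blood pressure); headache +; hyperreflexia +; rash +
(E) chronic mirocytosis — fatigue -; high blood pressure +; headache +; hyperreflexia -; rash -
(D) is the only candidate with no mismatches.

D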